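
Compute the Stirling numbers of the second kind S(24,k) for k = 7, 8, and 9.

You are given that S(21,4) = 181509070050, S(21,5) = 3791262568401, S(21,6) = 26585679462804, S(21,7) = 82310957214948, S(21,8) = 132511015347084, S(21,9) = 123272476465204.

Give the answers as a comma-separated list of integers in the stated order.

row 22: T[22][5]=5·3791262568401+181509070050=19137821912055  T[22][6]=6·26585679462804+3791262568401=163305339345225  T[22][7]=7·82310957214948+26585679462804=602762379967440  T[22][8]=8·132511015347084+82310957214948=1142399079991620  T[22][9]=9·123272476465204+132511015347084=1241963303533920
row 23: T[23][6]=6·163305339345225+19137821912055=998969857983405  T[23][7]=7·602762379967440+163305339345225=4382641999117305  T[23][8]=8·1142399079991620+602762379967440=9741955019900400  T[23][9]=9·1241963303533920+1142399079991620=12320068811796900
row 24: T[24][7]=7·4382641999117305+998969857983405=31677463851804540  T[24][8]=8·9741955019900400+4382641999117305=82318282158320505  T[24][9]=9·12320068811796900+9741955019900400=120622574326072500
Read S(24,7) = 31677463851804540, S(24,8) = 82318282158320505, S(24,9) = 120622574326072500.

31677463851804540, 82318282158320505, 120622574326072500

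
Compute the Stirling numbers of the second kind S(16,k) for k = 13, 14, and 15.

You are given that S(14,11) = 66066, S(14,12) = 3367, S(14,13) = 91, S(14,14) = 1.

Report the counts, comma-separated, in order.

165620, 6020, 120

@15  (15,12):3367·12+66066→106470, (15,13):91·13+3367→4550, (15,14):1·14+91→105, (15,15):0·15+1→1
@16  (16,13):4550·13+106470→165620, (16,14):105·14+4550→6020, (16,15):1·15+105→120
Read S(16,13) = 165620, S(16,14) = 6020, S(16,15) = 120.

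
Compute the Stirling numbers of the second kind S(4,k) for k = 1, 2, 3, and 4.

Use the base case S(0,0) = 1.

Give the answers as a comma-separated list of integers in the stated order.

1, 7, 6, 1

row 1: T[1][1]=1·0+1=1
row 2: T[2][1]=1·1+0=1  T[2][2]=2·0+1=1
row 3: T[3][1]=1·1+0=1  T[3][2]=2·1+1=3  T[3][3]=3·0+1=1
row 4: T[4][1]=1·1+0=1  T[4][2]=2·3+1=7  T[4][3]=3·1+3=6  T[4][4]=4·0+1=1
Read S(4,1) = 1, S(4,2) = 7, S(4,3) = 6, S(4,4) = 1.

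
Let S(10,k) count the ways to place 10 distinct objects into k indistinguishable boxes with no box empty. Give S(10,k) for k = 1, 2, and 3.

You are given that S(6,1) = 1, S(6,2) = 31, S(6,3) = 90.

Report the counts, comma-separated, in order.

1, 511, 9330

row 7: T[7][1]=1·1+0=1  T[7][2]=2·31+1=63  T[7][3]=3·90+31=301
row 8: T[8][1]=1·1+0=1  T[8][2]=2·63+1=127  T[8][3]=3·301+63=966
row 9: T[9][1]=1·1+0=1  T[9][2]=2·127+1=255  T[9][3]=3·966+127=3025
row 10: T[10][1]=1·1+0=1  T[10][2]=2·255+1=511  T[10][3]=3·3025+255=9330
Read S(10,1) = 1, S(10,2) = 511, S(10,3) = 9330.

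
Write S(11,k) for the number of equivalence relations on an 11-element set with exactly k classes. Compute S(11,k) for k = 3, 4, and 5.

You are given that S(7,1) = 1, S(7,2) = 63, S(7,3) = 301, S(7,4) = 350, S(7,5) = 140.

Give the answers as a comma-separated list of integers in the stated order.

r8: T_8,1=1×1+0=1; T_8,2=2×63+1=127; T_8,3=3×301+63=966; T_8,4=4×350+301=1701; T_8,5=5×140+350=1050
r9: T_9,1=1×1+0=1; T_9,2=2×127+1=255; T_9,3=3×966+127=3025; T_9,4=4×1701+966=7770; T_9,5=5×1050+1701=6951
r10: T_10,2=2×255+1=511; T_10,3=3×3025+255=9330; T_10,4=4×7770+3025=34105; T_10,5=5×6951+7770=42525
r11: T_11,3=3×9330+511=28501; T_11,4=4×34105+9330=145750; T_11,5=5×42525+34105=246730
Read S(11,3) = 28501, S(11,4) = 145750, S(11,5) = 246730.

28501, 145750, 246730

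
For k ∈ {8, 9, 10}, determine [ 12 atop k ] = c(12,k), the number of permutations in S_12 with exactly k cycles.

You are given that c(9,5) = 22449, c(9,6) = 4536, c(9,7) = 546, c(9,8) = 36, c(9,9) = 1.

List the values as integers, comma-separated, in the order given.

@10  (10,6):4536·9+22449→63273, (10,7):546·9+4536→9450, (10,8):36·9+546→870, (10,9):1·9+36→45, (10,10):0·9+1→1
@11  (11,7):9450·10+63273→157773, (11,8):870·10+9450→18150, (11,9):45·10+870→1320, (11,10):1·10+45→55
@12  (12,8):18150·11+157773→357423, (12,9):1320·11+18150→32670, (12,10):55·11+1320→1925
Read c(12,8) = 357423, c(12,9) = 32670, c(12,10) = 1925.

357423, 32670, 1925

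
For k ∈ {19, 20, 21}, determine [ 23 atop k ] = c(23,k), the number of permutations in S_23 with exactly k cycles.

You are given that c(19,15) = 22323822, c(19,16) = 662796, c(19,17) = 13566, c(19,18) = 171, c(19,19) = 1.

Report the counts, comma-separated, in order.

r20: T_20,16=19×662796+22323822=34916946; T_20,17=19×13566+662796=920550; T_20,18=19×171+13566=16815; T_20,19=19×1+171=190; T_20,20=19×0+1=1
r21: T_21,17=20×920550+34916946=53327946; T_21,18=20×16815+920550=1256850; T_21,19=20×190+16815=20615; T_21,20=20×1+190=210; T_21,21=20×0+1=1
r22: T_22,18=21×1256850+53327946=79721796; T_22,19=21×20615+1256850=1689765; T_22,20=21×210+20615=25025; T_22,21=21×1+210=231
r23: T_23,19=22×1689765+79721796=116896626; T_23,20=22×25025+1689765=2240315; T_23,21=22×231+25025=30107
Read c(23,19) = 116896626, c(23,20) = 2240315, c(23,21) = 30107.

116896626, 2240315, 30107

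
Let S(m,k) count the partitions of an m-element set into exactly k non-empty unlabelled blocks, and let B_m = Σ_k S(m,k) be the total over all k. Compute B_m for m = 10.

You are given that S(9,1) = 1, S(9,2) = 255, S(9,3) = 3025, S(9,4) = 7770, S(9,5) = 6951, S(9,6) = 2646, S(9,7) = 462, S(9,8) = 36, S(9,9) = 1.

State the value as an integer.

r10: T_10,1=1×1+0=1; T_10,2=2×255+1=511; T_10,3=3×3025+255=9330; T_10,4=4×7770+3025=34105; T_10,5=5×6951+7770=42525; T_10,6=6×2646+6951=22827; T_10,7=7×462+2646=5880; T_10,8=8×36+462=750; T_10,9=9×1+36=45; T_10,10=10×0+1=1
B_10 = ΣS(10,k) = 1+511+9330+34105+42525+22827+5880+750+45+1 = 115975

115975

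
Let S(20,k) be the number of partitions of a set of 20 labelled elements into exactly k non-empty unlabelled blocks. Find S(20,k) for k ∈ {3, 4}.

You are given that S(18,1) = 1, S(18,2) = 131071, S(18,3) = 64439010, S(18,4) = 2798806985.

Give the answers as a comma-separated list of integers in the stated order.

@19  (19,2):131071·2+1→262143, (19,3):64439010·3+131071→193448101, (19,4):2798806985·4+64439010→11259666950
@20  (20,3):193448101·3+262143→580606446, (20,4):11259666950·4+193448101→45232115901
Read S(20,3) = 580606446, S(20,4) = 45232115901.

580606446, 45232115901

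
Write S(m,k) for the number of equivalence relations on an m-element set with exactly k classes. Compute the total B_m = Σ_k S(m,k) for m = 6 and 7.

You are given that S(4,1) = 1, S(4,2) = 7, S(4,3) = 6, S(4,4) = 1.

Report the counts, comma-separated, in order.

203, 877

@5  (5,1):1·1+0→1, (5,2):7·2+1→15, (5,3):6·3+7→25, (5,4):1·4+6→10, (5,5):0·5+1→1
@6  (6,1):1·1+0→1, (6,2):15·2+1→31, (6,3):25·3+15→90, (6,4):10·4+25→65, (6,5):1·5+10→15, (6,6):0·6+1→1
@7  (7,1):1·1+0→1, (7,2):31·2+1→63, (7,3):90·3+31→301, (7,4):65·4+90→350, (7,5):15·5+65→140, (7,6):1·6+15→21, (7,7):0·7+1→1
B_6 = ΣS(6,k) = 1+31+90+65+15+1 = 203
B_7 = ΣS(7,k) = 1+63+301+350+140+21+1 = 877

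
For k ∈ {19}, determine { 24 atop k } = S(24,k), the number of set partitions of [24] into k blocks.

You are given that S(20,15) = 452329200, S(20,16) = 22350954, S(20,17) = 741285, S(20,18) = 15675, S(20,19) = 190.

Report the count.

@21  (21,16):22350954·16+452329200→809944464, (21,17):741285·17+22350954→34952799, (21,18):15675·18+741285→1023435, (21,19):190·19+15675→19285
@22  (22,17):34952799·17+809944464→1404142047, (22,18):1023435·18+34952799→53374629, (22,19):19285·19+1023435→1389850
@23  (23,18):53374629·18+1404142047→2364885369, (23,19):1389850·19+53374629→79781779
@24  (24,19):79781779·19+2364885369→3880739170
Read S(24,19) = 3880739170.

3880739170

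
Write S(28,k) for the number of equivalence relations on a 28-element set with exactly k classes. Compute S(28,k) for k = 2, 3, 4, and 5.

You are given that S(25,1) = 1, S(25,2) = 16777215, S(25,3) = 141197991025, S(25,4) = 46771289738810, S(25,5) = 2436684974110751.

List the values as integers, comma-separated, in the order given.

i=26: T(26,1)=0+1·1=1 | T(26,2)=1+2·16777215=33554431 | T(26,3)=16777215+3·141197991025=423610750290 | T(26,4)=141197991025+4·46771289738810=187226356946265 | T(26,5)=46771289738810+5·2436684974110751=12230196160292565
i=27: T(27,1)=0+1·1=1 | T(27,2)=1+2·33554431=67108863 | T(27,3)=33554431+3·423610750290=1270865805301 | T(27,4)=423610750290+4·187226356946265=749329038535350 | T(27,5)=187226356946265+5·12230196160292565=61338207158409090
i=28: T(28,2)=1+2·67108863=134217727 | T(28,3)=67108863+3·1270865805301=3812664524766 | T(28,4)=1270865805301+4·749329038535350=2998587019946701 | T(28,5)=749329038535350+5·61338207158409090=307440364830580800
Read S(28,2) = 134217727, S(28,3) = 3812664524766, S(28,4) = 2998587019946701, S(28,5) = 307440364830580800.

134217727, 3812664524766, 2998587019946701, 307440364830580800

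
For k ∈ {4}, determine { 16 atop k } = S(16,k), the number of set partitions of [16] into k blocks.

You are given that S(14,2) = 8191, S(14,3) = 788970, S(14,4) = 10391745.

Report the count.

i=15: T(15,3)=8191+3·788970=2375101 | T(15,4)=788970+4·10391745=42355950
i=16: T(16,4)=2375101+4·42355950=171798901
Read S(16,4) = 171798901.

171798901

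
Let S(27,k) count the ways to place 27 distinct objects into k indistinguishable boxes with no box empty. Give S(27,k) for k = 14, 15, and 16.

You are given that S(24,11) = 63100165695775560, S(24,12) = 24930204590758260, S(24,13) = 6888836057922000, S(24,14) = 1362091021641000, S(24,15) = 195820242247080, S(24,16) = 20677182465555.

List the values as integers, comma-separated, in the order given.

8541149231801585700, 1834634071262848260, 294063066070824960

@25  (25,12):24930204590758260·12+63100165695775560→362262620784874680, (25,13):6888836057922000·13+24930204590758260→114485073343744260, (25,14):1362091021641000·14+6888836057922000→25958110360896000, (25,15):195820242247080·15+1362091021641000→4299394655347200, (25,16):20677182465555·16+195820242247080→526655161695960
@26  (26,13):114485073343744260·13+362262620784874680→1850568574253550060, (26,14):25958110360896000·14+114485073343744260→477898618396288260, (26,15):4299394655347200·15+25958110360896000→90449030191104000, (26,16):526655161695960·16+4299394655347200→12725877242482560
@27  (27,14):477898618396288260·14+1850568574253550060→8541149231801585700, (27,15):90449030191104000·15+477898618396288260→1834634071262848260, (27,16):12725877242482560·16+90449030191104000→294063066070824960
Read S(27,14) = 8541149231801585700, S(27,15) = 1834634071262848260, S(27,16) = 294063066070824960.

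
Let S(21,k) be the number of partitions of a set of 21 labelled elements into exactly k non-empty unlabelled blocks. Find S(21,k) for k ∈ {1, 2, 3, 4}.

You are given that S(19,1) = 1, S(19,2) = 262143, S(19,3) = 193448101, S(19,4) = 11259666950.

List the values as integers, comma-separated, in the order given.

r20: T_20,1=1×1+0=1; T_20,2=2×262143+1=524287; T_20,3=3×193448101+262143=580606446; T_20,4=4×11259666950+193448101=45232115901
r21: T_21,1=1×1+0=1; T_21,2=2×524287+1=1048575; T_21,3=3×580606446+524287=1742343625; T_21,4=4×45232115901+580606446=181509070050
Read S(21,1) = 1, S(21,2) = 1048575, S(21,3) = 1742343625, S(21,4) = 181509070050.

1, 1048575, 1742343625, 181509070050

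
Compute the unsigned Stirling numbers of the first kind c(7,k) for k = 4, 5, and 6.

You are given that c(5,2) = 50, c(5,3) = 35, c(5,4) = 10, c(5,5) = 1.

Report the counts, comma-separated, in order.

@6  (6,3):35·5+50→225, (6,4):10·5+35→85, (6,5):1·5+10→15, (6,6):0·5+1→1
@7  (7,4):85·6+225→735, (7,5):15·6+85→175, (7,6):1·6+15→21
Read c(7,4) = 735, c(7,5) = 175, c(7,6) = 21.

735, 175, 21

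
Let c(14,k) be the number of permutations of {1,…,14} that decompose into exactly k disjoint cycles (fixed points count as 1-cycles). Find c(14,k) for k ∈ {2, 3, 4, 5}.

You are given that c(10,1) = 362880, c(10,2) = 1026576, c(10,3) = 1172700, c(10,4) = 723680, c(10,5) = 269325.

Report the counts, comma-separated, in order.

@11  (11,1):362880·10+0→3628800, (11,2):1026576·10+362880→10628640, (11,3):1172700·10+1026576→12753576, (11,4):723680·10+1172700→8409500, (11,5):269325·10+723680→3416930
@12  (12,1):3628800·11+0→39916800, (12,2):10628640·11+3628800→120543840, (12,3):12753576·11+10628640→150917976, (12,4):8409500·11+12753576→105258076, (12,5):3416930·11+8409500→45995730
@13  (13,1):39916800·12+0→479001600, (13,2):120543840·12+39916800→1486442880, (13,3):150917976·12+120543840→1931559552, (13,4):105258076·12+150917976→1414014888, (13,5):45995730·12+105258076→657206836
@14  (14,2):1486442880·13+479001600→19802759040, (14,3):1931559552·13+1486442880→26596717056, (14,4):1414014888·13+1931559552→20313753096, (14,5):657206836·13+1414014888→9957703756
Read c(14,2) = 19802759040, c(14,3) = 26596717056, c(14,4) = 20313753096, c(14,5) = 9957703756.

19802759040, 26596717056, 20313753096, 9957703756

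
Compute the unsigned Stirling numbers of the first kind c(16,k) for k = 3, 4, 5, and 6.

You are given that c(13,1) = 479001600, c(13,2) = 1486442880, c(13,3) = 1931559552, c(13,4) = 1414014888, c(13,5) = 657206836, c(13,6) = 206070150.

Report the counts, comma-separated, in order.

6165817614720, 5056995703824, 2706813345600, 1009672107080

i=14: T(14,1)=0+13·479001600=6227020800 | T(14,2)=479001600+13·1486442880=19802759040 | T(14,3)=1486442880+13·1931559552=26596717056 | T(14,4)=1931559552+13·1414014888=20313753096 | T(14,5)=1414014888+13·657206836=9957703756 | T(14,6)=657206836+13·206070150=3336118786
i=15: T(15,2)=6227020800+14·19802759040=283465647360 | T(15,3)=19802759040+14·26596717056=392156797824 | T(15,4)=26596717056+14·20313753096=310989260400 | T(15,5)=20313753096+14·9957703756=159721605680 | T(15,6)=9957703756+14·3336118786=56663366760
i=16: T(16,3)=283465647360+15·392156797824=6165817614720 | T(16,4)=392156797824+15·310989260400=5056995703824 | T(16,5)=310989260400+15·159721605680=2706813345600 | T(16,6)=159721605680+15·56663366760=1009672107080
Read c(16,3) = 6165817614720, c(16,4) = 5056995703824, c(16,5) = 2706813345600, c(16,6) = 1009672107080.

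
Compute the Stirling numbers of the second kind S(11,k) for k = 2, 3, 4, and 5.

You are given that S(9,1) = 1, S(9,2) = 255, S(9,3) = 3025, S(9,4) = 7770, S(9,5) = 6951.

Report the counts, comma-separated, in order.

1023, 28501, 145750, 246730

@10  (10,1):1·1+0→1, (10,2):255·2+1→511, (10,3):3025·3+255→9330, (10,4):7770·4+3025→34105, (10,5):6951·5+7770→42525
@11  (11,2):511·2+1→1023, (11,3):9330·3+511→28501, (11,4):34105·4+9330→145750, (11,5):42525·5+34105→246730
Read S(11,2) = 1023, S(11,3) = 28501, S(11,4) = 145750, S(11,5) = 246730.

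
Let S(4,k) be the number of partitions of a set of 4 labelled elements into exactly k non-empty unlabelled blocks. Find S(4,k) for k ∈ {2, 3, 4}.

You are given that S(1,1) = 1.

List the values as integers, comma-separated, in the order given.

7, 6, 1

row 2: T[2][1]=1·1+0=1  T[2][2]=2·0+1=1
row 3: T[3][1]=1·1+0=1  T[3][2]=2·1+1=3  T[3][3]=3·0+1=1
row 4: T[4][2]=2·3+1=7  T[4][3]=3·1+3=6  T[4][4]=4·0+1=1
Read S(4,2) = 7, S(4,3) = 6, S(4,4) = 1.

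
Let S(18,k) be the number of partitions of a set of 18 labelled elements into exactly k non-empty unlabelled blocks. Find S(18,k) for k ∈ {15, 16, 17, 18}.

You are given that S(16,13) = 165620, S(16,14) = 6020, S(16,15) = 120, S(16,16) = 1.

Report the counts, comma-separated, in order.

367200, 9996, 153, 1

@17  (17,14):6020·14+165620→249900, (17,15):120·15+6020→7820, (17,16):1·16+120→136, (17,17):0·17+1→1
@18  (18,15):7820·15+249900→367200, (18,16):136·16+7820→9996, (18,17):1·17+136→153, (18,18):0·18+1→1
Read S(18,15) = 367200, S(18,16) = 9996, S(18,17) = 153, S(18,18) = 1.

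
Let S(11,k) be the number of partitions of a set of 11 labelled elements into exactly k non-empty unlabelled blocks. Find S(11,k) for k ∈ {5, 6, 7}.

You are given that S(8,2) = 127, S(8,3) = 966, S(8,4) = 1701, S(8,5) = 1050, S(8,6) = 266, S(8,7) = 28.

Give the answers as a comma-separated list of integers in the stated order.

i=9: T(9,3)=127+3·966=3025 | T(9,4)=966+4·1701=7770 | T(9,5)=1701+5·1050=6951 | T(9,6)=1050+6·266=2646 | T(9,7)=266+7·28=462
i=10: T(10,4)=3025+4·7770=34105 | T(10,5)=7770+5·6951=42525 | T(10,6)=6951+6·2646=22827 | T(10,7)=2646+7·462=5880
i=11: T(11,5)=34105+5·42525=246730 | T(11,6)=42525+6·22827=179487 | T(11,7)=22827+7·5880=63987
Read S(11,5) = 246730, S(11,6) = 179487, S(11,7) = 63987.

246730, 179487, 63987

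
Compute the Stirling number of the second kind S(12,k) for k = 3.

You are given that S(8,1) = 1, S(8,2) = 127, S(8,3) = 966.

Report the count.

86526

r9: T_9,1=1×1+0=1; T_9,2=2×127+1=255; T_9,3=3×966+127=3025
r10: T_10,1=1×1+0=1; T_10,2=2×255+1=511; T_10,3=3×3025+255=9330
r11: T_11,2=2×511+1=1023; T_11,3=3×9330+511=28501
r12: T_12,3=3×28501+1023=86526
Read S(12,3) = 86526.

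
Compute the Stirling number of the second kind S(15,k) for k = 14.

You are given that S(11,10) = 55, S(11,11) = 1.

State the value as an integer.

row 12: T[12][11]=11·1+55=66  T[12][12]=12·0+1=1
row 13: T[13][12]=12·1+66=78  T[13][13]=13·0+1=1
row 14: T[14][13]=13·1+78=91  T[14][14]=14·0+1=1
row 15: T[15][14]=14·1+91=105
Read S(15,14) = 105.

105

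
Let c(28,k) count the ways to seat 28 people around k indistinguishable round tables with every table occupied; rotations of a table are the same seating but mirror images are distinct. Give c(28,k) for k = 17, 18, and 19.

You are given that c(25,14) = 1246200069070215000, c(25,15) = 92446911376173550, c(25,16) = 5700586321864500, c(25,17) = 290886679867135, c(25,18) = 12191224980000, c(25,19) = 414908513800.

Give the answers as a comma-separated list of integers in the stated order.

[26] T[26,15]:25*92446911376173550+1246200069070215000=3557372853474553750 · T[26,16]:25*5700586321864500+92446911376173550=234961569422786050 · T[26,17]:25*290886679867135+5700586321864500=12972753318542875 · T[26,18]:25*12191224980000+290886679867135=595667304367135 · T[26,19]:25*414908513800+12191224980000=22563937825000
[27] T[27,16]:26*234961569422786050+3557372853474553750=9666373658466991050 · T[27,17]:26*12972753318542875+234961569422786050=572253155704900800 · T[27,18]:26*595667304367135+12972753318542875=28460103232088385 · T[27,19]:26*22563937825000+595667304367135=1182329687817135
[28] T[28,17]:27*572253155704900800+9666373658466991050=25117208862499312650 · T[28,18]:27*28460103232088385+572253155704900800=1340675942971287195 · T[28,19]:27*1182329687817135+28460103232088385=60383004803151030
Read c(28,17) = 25117208862499312650, c(28,18) = 1340675942971287195, c(28,19) = 60383004803151030.

25117208862499312650, 1340675942971287195, 60383004803151030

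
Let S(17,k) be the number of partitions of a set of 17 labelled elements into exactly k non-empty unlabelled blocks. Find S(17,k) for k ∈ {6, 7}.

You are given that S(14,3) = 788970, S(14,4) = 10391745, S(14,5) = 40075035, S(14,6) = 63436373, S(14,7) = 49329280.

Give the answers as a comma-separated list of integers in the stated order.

17505749898, 25708104786

@15  (15,4):10391745·4+788970→42355950, (15,5):40075035·5+10391745→210766920, (15,6):63436373·6+40075035→420693273, (15,7):49329280·7+63436373→408741333
@16  (16,5):210766920·5+42355950→1096190550, (16,6):420693273·6+210766920→2734926558, (16,7):408741333·7+420693273→3281882604
@17  (17,6):2734926558·6+1096190550→17505749898, (17,7):3281882604·7+2734926558→25708104786
Read S(17,6) = 17505749898, S(17,7) = 25708104786.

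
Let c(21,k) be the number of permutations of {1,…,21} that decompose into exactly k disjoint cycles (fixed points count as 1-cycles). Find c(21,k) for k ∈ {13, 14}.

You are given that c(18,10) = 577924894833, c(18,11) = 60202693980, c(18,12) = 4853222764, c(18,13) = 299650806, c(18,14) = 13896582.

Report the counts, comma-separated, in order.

@19  (19,11):60202693980·18+577924894833→1661573386473, (19,12):4853222764·18+60202693980→147560703732, (19,13):299650806·18+4853222764→10246937272, (19,14):13896582·18+299650806→549789282
@20  (20,12):147560703732·19+1661573386473→4465226757381, (20,13):10246937272·19+147560703732→342252511900, (20,14):549789282·19+10246937272→20692933630
@21  (21,13):342252511900·20+4465226757381→11310276995381, (21,14):20692933630·20+342252511900→756111184500
Read c(21,13) = 11310276995381, c(21,14) = 756111184500.

11310276995381, 756111184500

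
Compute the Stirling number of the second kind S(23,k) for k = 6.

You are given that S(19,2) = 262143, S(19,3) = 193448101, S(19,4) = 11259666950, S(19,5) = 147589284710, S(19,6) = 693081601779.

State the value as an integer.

998969857983405

row 20: T[20][3]=3·193448101+262143=580606446  T[20][4]=4·11259666950+193448101=45232115901  T[20][5]=5·147589284710+11259666950=749206090500  T[20][6]=6·693081601779+147589284710=4306078895384
row 21: T[21][4]=4·45232115901+580606446=181509070050  T[21][5]=5·749206090500+45232115901=3791262568401  T[21][6]=6·4306078895384+749206090500=26585679462804
row 22: T[22][5]=5·3791262568401+181509070050=19137821912055  T[22][6]=6·26585679462804+3791262568401=163305339345225
row 23: T[23][6]=6·163305339345225+19137821912055=998969857983405
Read S(23,6) = 998969857983405.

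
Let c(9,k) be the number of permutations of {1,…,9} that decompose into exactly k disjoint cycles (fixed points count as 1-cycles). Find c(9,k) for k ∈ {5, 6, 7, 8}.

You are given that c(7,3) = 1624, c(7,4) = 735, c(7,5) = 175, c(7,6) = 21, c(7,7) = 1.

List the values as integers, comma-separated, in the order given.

22449, 4536, 546, 36

row 8: T[8][4]=7·735+1624=6769  T[8][5]=7·175+735=1960  T[8][6]=7·21+175=322  T[8][7]=7·1+21=28  T[8][8]=7·0+1=1
row 9: T[9][5]=8·1960+6769=22449  T[9][6]=8·322+1960=4536  T[9][7]=8·28+322=546  T[9][8]=8·1+28=36
Read c(9,5) = 22449, c(9,6) = 4536, c(9,7) = 546, c(9,8) = 36.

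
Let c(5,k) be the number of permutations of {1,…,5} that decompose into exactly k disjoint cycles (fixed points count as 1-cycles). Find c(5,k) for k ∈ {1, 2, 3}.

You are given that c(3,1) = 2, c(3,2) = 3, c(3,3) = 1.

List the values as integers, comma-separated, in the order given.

row 4: T[4][1]=3·2+0=6  T[4][2]=3·3+2=11  T[4][3]=3·1+3=6
row 5: T[5][1]=4·6+0=24  T[5][2]=4·11+6=50  T[5][3]=4·6+11=35
Read c(5,1) = 24, c(5,2) = 50, c(5,3) = 35.

24, 50, 35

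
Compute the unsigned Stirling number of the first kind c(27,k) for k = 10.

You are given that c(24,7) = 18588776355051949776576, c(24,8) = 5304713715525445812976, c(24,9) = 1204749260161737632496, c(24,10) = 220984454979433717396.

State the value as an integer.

6121499916241722700424880

[25] T[25,8]:24*5304713715525445812976+18588776355051949776576=145901905527662649288000 · T[25,9]:24*1204749260161737632496+5304713715525445812976=34218695959407148992880 · T[25,10]:24*220984454979433717396+1204749260161737632496=6508376179668146850000
[26] T[26,9]:25*34218695959407148992880+145901905527662649288000=1001369304512841374110000 · T[26,10]:25*6508376179668146850000+34218695959407148992880=196928100451110820242880
[27] T[27,10]:26*196928100451110820242880+1001369304512841374110000=6121499916241722700424880
Read c(27,10) = 6121499916241722700424880.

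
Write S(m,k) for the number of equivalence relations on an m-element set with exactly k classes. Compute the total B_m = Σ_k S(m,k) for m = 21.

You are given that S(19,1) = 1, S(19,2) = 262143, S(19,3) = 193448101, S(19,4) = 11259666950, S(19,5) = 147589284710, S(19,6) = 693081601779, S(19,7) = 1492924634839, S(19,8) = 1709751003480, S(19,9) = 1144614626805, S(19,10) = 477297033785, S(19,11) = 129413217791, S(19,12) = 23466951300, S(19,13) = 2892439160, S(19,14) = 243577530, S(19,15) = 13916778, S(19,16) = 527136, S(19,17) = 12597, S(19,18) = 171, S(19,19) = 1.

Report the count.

474869816156751

@20  (20,1):1·1+0→1, (20,2):262143·2+1→524287, (20,3):193448101·3+262143→580606446, (20,4):11259666950·4+193448101→45232115901, (20,5):147589284710·5+11259666950→749206090500, (20,6):693081601779·6+147589284710→4306078895384, (20,7):1492924634839·7+693081601779→11143554045652, (20,8):1709751003480·8+1492924634839→15170932662679, (20,9):1144614626805·9+1709751003480→12011282644725, (20,10):477297033785·10+1144614626805→5917584964655, (20,11):129413217791·11+477297033785→1900842429486, (20,12):23466951300·12+129413217791→411016633391, (20,13):2892439160·13+23466951300→61068660380, (20,14):243577530·14+2892439160→6302524580, (20,15):13916778·15+243577530→452329200, (20,16):527136·16+13916778→22350954, (20,17):12597·17+527136→741285, (20,18):171·18+12597→15675, (20,19):1·19+171→190, (20,20):0·20+1→1
@21  (21,1):1·1+0→1, (21,2):524287·2+1→1048575, (21,3):580606446·3+524287→1742343625, (21,4):45232115901·4+580606446→181509070050, (21,5):749206090500·5+45232115901→3791262568401, (21,6):4306078895384·6+749206090500→26585679462804, (21,7):11143554045652·7+4306078895384→82310957214948, (21,8):15170932662679·8+11143554045652→132511015347084, (21,9):12011282644725·9+15170932662679→123272476465204, (21,10):5917584964655·10+12011282644725→71187132291275, (21,11):1900842429486·11+5917584964655→26826851689001, (21,12):411016633391·12+1900842429486→6833042030178, (21,13):61068660380·13+411016633391→1204909218331, (21,14):6302524580·14+61068660380→149304004500, (21,15):452329200·15+6302524580→13087462580, (21,16):22350954·16+452329200→809944464, (21,17):741285·17+22350954→34952799, (21,18):15675·18+741285→1023435, (21,19):190·19+15675→19285, (21,20):1·20+190→210, (21,21):0·21+1→1
B_21 = ΣS(21,k) = 1+1048575+1742343625+181509070050+3791262568401+26585679462804+82310957214948+132511015347084+123272476465204+71187132291275+26826851689001+6833042030178+1204909218331+149304004500+13087462580+809944464+34952799+1023435+19285+210+1 = 474869816156751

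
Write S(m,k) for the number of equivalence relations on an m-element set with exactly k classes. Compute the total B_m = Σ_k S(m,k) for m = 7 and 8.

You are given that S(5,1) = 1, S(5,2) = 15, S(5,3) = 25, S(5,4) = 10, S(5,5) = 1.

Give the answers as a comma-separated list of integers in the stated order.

row 6: T[6][1]=1·1+0=1  T[6][2]=2·15+1=31  T[6][3]=3·25+15=90  T[6][4]=4·10+25=65  T[6][5]=5·1+10=15  T[6][6]=6·0+1=1
row 7: T[7][1]=1·1+0=1  T[7][2]=2·31+1=63  T[7][3]=3·90+31=301  T[7][4]=4·65+90=350  T[7][5]=5·15+65=140  T[7][6]=6·1+15=21  T[7][7]=7·0+1=1
row 8: T[8][1]=1·1+0=1  T[8][2]=2·63+1=127  T[8][3]=3·301+63=966  T[8][4]=4·350+301=1701  T[8][5]=5·140+350=1050  T[8][6]=6·21+140=266  T[8][7]=7·1+21=28  T[8][8]=8·0+1=1
B_7 = ΣS(7,k) = 1+63+301+350+140+21+1 = 877
B_8 = ΣS(8,k) = 1+127+966+1701+1050+266+28+1 = 4140

877, 4140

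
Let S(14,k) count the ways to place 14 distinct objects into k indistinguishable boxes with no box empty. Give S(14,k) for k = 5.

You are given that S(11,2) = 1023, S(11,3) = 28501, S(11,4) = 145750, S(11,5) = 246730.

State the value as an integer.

i=12: T(12,3)=1023+3·28501=86526 | T(12,4)=28501+4·145750=611501 | T(12,5)=145750+5·246730=1379400
i=13: T(13,4)=86526+4·611501=2532530 | T(13,5)=611501+5·1379400=7508501
i=14: T(14,5)=2532530+5·7508501=40075035
Read S(14,5) = 40075035.

40075035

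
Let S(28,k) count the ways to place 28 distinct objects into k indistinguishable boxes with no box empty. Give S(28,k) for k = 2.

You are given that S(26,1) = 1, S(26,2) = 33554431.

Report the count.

row 27: T[27][1]=1·1+0=1  T[27][2]=2·33554431+1=67108863
row 28: T[28][2]=2·67108863+1=134217727
Read S(28,2) = 134217727.

134217727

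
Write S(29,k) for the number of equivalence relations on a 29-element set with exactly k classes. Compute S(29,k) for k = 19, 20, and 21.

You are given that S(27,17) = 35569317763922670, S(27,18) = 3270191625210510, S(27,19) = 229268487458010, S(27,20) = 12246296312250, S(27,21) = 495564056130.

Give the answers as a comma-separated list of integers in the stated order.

239332331869053150, 17110181160972900, 949910385013590

i=28: T(28,18)=35569317763922670+18·3270191625210510=94432767017711850 | T(28,19)=3270191625210510+19·229268487458010=7626292886912700 | T(28,20)=229268487458010+20·12246296312250=474194413703010 | T(28,21)=12246296312250+21·495564056130=22653141490980
i=29: T(29,19)=94432767017711850+19·7626292886912700=239332331869053150 | T(29,20)=7626292886912700+20·474194413703010=17110181160972900 | T(29,21)=474194413703010+21·22653141490980=949910385013590
Read S(29,19) = 239332331869053150, S(29,20) = 17110181160972900, S(29,21) = 949910385013590.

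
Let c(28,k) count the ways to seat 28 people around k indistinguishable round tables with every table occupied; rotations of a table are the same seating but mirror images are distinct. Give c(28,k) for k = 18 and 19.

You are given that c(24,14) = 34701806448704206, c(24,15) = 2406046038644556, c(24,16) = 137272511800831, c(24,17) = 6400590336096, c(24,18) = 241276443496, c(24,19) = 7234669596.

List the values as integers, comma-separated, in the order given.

row 25: T[25][15]=24·2406046038644556+34701806448704206=92446911376173550  T[25][16]=24·137272511800831+2406046038644556=5700586321864500  T[25][17]=24·6400590336096+137272511800831=290886679867135  T[25][18]=24·241276443496+6400590336096=12191224980000  T[25][19]=24·7234669596+241276443496=414908513800
row 26: T[26][16]=25·5700586321864500+92446911376173550=234961569422786050  T[26][17]=25·290886679867135+5700586321864500=12972753318542875  T[26][18]=25·12191224980000+290886679867135=595667304367135  T[26][19]=25·414908513800+12191224980000=22563937825000
row 27: T[27][17]=26·12972753318542875+234961569422786050=572253155704900800  T[27][18]=26·595667304367135+12972753318542875=28460103232088385  T[27][19]=26·22563937825000+595667304367135=1182329687817135
row 28: T[28][18]=27·28460103232088385+572253155704900800=1340675942971287195  T[28][19]=27·1182329687817135+28460103232088385=60383004803151030
Read c(28,18) = 1340675942971287195, c(28,19) = 60383004803151030.

1340675942971287195, 60383004803151030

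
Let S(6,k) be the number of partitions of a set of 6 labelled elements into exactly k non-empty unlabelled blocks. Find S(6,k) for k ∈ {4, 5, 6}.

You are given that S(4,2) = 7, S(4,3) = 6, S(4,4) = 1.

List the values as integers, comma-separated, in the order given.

65, 15, 1

[5] T[5,3]:3*6+7=25 · T[5,4]:4*1+6=10 · T[5,5]:5*0+1=1
[6] T[6,4]:4*10+25=65 · T[6,5]:5*1+10=15 · T[6,6]:6*0+1=1
Read S(6,4) = 65, S(6,5) = 15, S(6,6) = 1.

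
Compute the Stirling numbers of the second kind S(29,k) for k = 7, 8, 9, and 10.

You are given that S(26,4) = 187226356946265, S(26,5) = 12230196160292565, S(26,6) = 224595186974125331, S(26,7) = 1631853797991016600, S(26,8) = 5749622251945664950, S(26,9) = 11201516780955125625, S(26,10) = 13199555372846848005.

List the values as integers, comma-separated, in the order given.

r27: T_27,5=5×12230196160292565+187226356946265=61338207158409090; T_27,6=6×224595186974125331+12230196160292565=1359801318005044551; T_27,7=7×1631853797991016600+224595186974125331=11647571772911241531; T_27,8=8×5749622251945664950+1631853797991016600=47628831813556336200; T_27,9=9×11201516780955125625+5749622251945664950=106563273280541795575; T_27,10=10×13199555372846848005+11201516780955125625=143197070509423605675
r28: T_28,6=6×1359801318005044551+61338207158409090=8220146115188676396; T_28,7=7×11647571772911241531+1359801318005044551=82892803728383735268; T_28,8=8×47628831813556336200+11647571772911241531=392678226281361931131; T_28,9=9×106563273280541795575+47628831813556336200=1006698291338432496375; T_28,10=10×143197070509423605675+106563273280541795575=1538533978374777852325
r29: T_29,7=7×82892803728383735268+8220146115188676396=588469772213874823272; T_29,8=8×392678226281361931131+82892803728383735268=3224318613979279184316; T_29,9=9×1006698291338432496375+392678226281361931131=9452962848327254398506; T_29,10=10×1538533978374777852325+1006698291338432496375=16392038075086211019625
Read S(29,7) = 588469772213874823272, S(29,8) = 3224318613979279184316, S(29,9) = 9452962848327254398506, S(29,10) = 16392038075086211019625.

588469772213874823272, 3224318613979279184316, 9452962848327254398506, 16392038075086211019625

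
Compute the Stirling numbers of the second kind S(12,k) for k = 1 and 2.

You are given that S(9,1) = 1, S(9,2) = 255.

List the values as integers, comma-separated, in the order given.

r10: T_10,1=1×1+0=1; T_10,2=2×255+1=511
r11: T_11,1=1×1+0=1; T_11,2=2×511+1=1023
r12: T_12,1=1×1+0=1; T_12,2=2×1023+1=2047
Read S(12,1) = 1, S(12,2) = 2047.

1, 2047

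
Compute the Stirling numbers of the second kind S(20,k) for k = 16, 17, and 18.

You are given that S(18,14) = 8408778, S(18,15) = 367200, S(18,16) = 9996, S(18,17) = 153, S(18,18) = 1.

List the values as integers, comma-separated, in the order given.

22350954, 741285, 15675

@19  (19,15):367200·15+8408778→13916778, (19,16):9996·16+367200→527136, (19,17):153·17+9996→12597, (19,18):1·18+153→171
@20  (20,16):527136·16+13916778→22350954, (20,17):12597·17+527136→741285, (20,18):171·18+12597→15675
Read S(20,16) = 22350954, S(20,17) = 741285, S(20,18) = 15675.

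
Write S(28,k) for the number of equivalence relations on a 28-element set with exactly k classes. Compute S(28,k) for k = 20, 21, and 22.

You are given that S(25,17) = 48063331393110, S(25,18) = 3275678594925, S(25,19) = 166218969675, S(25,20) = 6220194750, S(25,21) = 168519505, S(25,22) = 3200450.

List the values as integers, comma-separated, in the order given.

@26  (26,18):3275678594925·18+48063331393110→107025546101760, (26,19):166218969675·19+3275678594925→6433839018750, (26,20):6220194750·20+166218969675→290622864675, (26,21):168519505·21+6220194750→9759104355, (26,22):3200450·22+168519505→238929405
@27  (27,19):6433839018750·19+107025546101760→229268487458010, (27,20):290622864675·20+6433839018750→12246296312250, (27,21):9759104355·21+290622864675→495564056130, (27,22):238929405·22+9759104355→15015551265
@28  (28,20):12246296312250·20+229268487458010→474194413703010, (28,21):495564056130·21+12246296312250→22653141490980, (28,22):15015551265·22+495564056130→825906183960
Read S(28,20) = 474194413703010, S(28,21) = 22653141490980, S(28,22) = 825906183960.

474194413703010, 22653141490980, 825906183960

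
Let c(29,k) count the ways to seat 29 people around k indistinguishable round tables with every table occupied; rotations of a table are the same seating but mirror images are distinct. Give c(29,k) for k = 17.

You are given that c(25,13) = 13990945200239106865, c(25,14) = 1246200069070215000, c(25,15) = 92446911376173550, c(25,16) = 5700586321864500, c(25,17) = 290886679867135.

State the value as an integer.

row 26: T[26][14]=25·1246200069070215000+13990945200239106865=45145946926994481865  T[26][15]=25·92446911376173550+1246200069070215000=3557372853474553750  T[26][16]=25·5700586321864500+92446911376173550=234961569422786050  T[26][17]=25·290886679867135+5700586321864500=12972753318542875
row 27: T[27][15]=26·3557372853474553750+45145946926994481865=137637641117332879365  T[27][16]=26·234961569422786050+3557372853474553750=9666373658466991050  T[27][17]=26·12972753318542875+234961569422786050=572253155704900800
row 28: T[28][16]=27·9666373658466991050+137637641117332879365=398629729895941637715  T[28][17]=27·572253155704900800+9666373658466991050=25117208862499312650
row 29: T[29][17]=28·25117208862499312650+398629729895941637715=1101911578045922391915
Read c(29,17) = 1101911578045922391915.

1101911578045922391915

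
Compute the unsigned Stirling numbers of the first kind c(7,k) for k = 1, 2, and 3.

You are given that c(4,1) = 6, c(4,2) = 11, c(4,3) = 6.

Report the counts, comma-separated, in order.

[5] T[5,1]:4*6+0=24 · T[5,2]:4*11+6=50 · T[5,3]:4*6+11=35
[6] T[6,1]:5*24+0=120 · T[6,2]:5*50+24=274 · T[6,3]:5*35+50=225
[7] T[7,1]:6*120+0=720 · T[7,2]:6*274+120=1764 · T[7,3]:6*225+274=1624
Read c(7,1) = 720, c(7,2) = 1764, c(7,3) = 1624.

720, 1764, 1624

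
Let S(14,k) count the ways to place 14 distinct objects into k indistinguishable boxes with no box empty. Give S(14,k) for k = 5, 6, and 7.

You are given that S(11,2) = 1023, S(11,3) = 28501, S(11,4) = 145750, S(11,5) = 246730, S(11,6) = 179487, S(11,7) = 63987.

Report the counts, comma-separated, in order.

40075035, 63436373, 49329280

[12] T[12,3]:3*28501+1023=86526 · T[12,4]:4*145750+28501=611501 · T[12,5]:5*246730+145750=1379400 · T[12,6]:6*179487+246730=1323652 · T[12,7]:7*63987+179487=627396
[13] T[13,4]:4*611501+86526=2532530 · T[13,5]:5*1379400+611501=7508501 · T[13,6]:6*1323652+1379400=9321312 · T[13,7]:7*627396+1323652=5715424
[14] T[14,5]:5*7508501+2532530=40075035 · T[14,6]:6*9321312+7508501=63436373 · T[14,7]:7*5715424+9321312=49329280
Read S(14,5) = 40075035, S(14,6) = 63436373, S(14,7) = 49329280.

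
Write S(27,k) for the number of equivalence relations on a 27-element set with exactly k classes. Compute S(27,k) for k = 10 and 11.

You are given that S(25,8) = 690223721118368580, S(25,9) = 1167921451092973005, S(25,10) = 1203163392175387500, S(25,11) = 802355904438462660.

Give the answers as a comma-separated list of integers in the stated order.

row 26: T[26][9]=9·1167921451092973005+690223721118368580=11201516780955125625  T[26][10]=10·1203163392175387500+1167921451092973005=13199555372846848005  T[26][11]=11·802355904438462660+1203163392175387500=10029078340998476760
row 27: T[27][10]=10·13199555372846848005+11201516780955125625=143197070509423605675  T[27][11]=11·10029078340998476760+13199555372846848005=123519417123830092365
Read S(27,10) = 143197070509423605675, S(27,11) = 123519417123830092365.

143197070509423605675, 123519417123830092365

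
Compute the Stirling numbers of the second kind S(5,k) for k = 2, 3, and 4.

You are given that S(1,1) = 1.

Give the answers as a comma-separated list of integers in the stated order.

row 2: T[2][1]=1·1+0=1  T[2][2]=2·0+1=1
row 3: T[3][1]=1·1+0=1  T[3][2]=2·1+1=3  T[3][3]=3·0+1=1
row 4: T[4][1]=1·1+0=1  T[4][2]=2·3+1=7  T[4][3]=3·1+3=6  T[4][4]=4·0+1=1
row 5: T[5][2]=2·7+1=15  T[5][3]=3·6+7=25  T[5][4]=4·1+6=10
Read S(5,2) = 15, S(5,3) = 25, S(5,4) = 10.

15, 25, 10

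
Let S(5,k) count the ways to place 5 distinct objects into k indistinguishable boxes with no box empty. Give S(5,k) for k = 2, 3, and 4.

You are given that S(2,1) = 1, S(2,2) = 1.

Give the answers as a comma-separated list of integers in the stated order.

row 3: T[3][1]=1·1+0=1  T[3][2]=2·1+1=3  T[3][3]=3·0+1=1
row 4: T[4][1]=1·1+0=1  T[4][2]=2·3+1=7  T[4][3]=3·1+3=6  T[4][4]=4·0+1=1
row 5: T[5][2]=2·7+1=15  T[5][3]=3·6+7=25  T[5][4]=4·1+6=10
Read S(5,2) = 15, S(5,3) = 25, S(5,4) = 10.

15, 25, 10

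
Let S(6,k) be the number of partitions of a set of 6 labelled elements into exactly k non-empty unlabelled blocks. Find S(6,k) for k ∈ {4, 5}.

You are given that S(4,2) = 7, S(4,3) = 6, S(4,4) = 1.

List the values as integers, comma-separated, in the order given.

65, 15

row 5: T[5][3]=3·6+7=25  T[5][4]=4·1+6=10  T[5][5]=5·0+1=1
row 6: T[6][4]=4·10+25=65  T[6][5]=5·1+10=15
Read S(6,4) = 65, S(6,5) = 15.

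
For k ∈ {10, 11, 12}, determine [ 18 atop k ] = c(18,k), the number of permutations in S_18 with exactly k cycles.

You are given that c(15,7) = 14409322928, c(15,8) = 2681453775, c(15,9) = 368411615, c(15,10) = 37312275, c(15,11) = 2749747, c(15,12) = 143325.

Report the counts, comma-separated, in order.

row 16: T[16][8]=15·2681453775+14409322928=54631129553  T[16][9]=15·368411615+2681453775=8207628000  T[16][10]=15·37312275+368411615=928095740  T[16][11]=15·2749747+37312275=78558480  T[16][12]=15·143325+2749747=4899622
row 17: T[17][9]=16·8207628000+54631129553=185953177553  T[17][10]=16·928095740+8207628000=23057159840  T[17][11]=16·78558480+928095740=2185031420  T[17][12]=16·4899622+78558480=156952432
row 18: T[18][10]=17·23057159840+185953177553=577924894833  T[18][11]=17·2185031420+23057159840=60202693980  T[18][12]=17·156952432+2185031420=4853222764
Read c(18,10) = 577924894833, c(18,11) = 60202693980, c(18,12) = 4853222764.

577924894833, 60202693980, 4853222764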